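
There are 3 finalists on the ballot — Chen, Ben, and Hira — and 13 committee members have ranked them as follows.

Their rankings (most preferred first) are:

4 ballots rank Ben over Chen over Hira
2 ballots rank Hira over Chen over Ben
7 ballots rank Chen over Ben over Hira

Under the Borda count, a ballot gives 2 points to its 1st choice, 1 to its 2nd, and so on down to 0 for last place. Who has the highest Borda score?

Chen

Borda scores:
  Chen: 4·1 + 2·1 + 7·2 = 20
  Ben: 4·2 + 2·0 + 7·1 = 15
  Hira: 4·0 + 2·2 + 7·0 = 4
Chen has the highest total.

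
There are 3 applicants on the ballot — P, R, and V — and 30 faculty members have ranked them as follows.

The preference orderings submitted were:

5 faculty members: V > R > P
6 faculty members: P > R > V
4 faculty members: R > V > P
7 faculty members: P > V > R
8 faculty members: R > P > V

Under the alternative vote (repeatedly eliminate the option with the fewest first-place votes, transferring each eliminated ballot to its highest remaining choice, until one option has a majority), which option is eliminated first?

Round 1: P 13, R 12, V 5. V has the fewest and is eliminated.
Round 2: R 17, P 13. R has a majority.

V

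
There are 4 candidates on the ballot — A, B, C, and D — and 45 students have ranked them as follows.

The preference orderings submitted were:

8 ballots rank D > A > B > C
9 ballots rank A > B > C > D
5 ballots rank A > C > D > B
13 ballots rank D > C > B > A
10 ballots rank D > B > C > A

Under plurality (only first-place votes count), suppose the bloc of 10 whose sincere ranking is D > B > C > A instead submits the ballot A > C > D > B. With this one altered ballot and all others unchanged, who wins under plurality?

First-place totals with the altered ballot: A 24, B 0, C 0, D 21.
The switch changes the winner from D to A.

A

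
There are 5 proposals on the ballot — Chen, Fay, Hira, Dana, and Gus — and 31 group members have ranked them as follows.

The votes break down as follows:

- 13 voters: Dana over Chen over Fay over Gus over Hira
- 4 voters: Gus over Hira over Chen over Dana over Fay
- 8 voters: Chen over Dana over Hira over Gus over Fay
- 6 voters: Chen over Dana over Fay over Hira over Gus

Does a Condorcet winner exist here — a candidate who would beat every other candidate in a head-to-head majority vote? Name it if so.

Chen

Head-to-head results (31 voters total):
Chen vs Fay: Chen wins 31–0.
Chen vs Hira: Chen wins 27–4.
Chen vs Dana: Chen wins 18–13.
Chen vs Gus: Chen wins 27–4.
Fay vs Hira: Fay wins 19–12.
Fay vs Dana: Dana wins 31–0.
Fay vs Gus: Fay wins 19–12.
Hira vs Dana: Dana wins 27–4.
Hira vs Gus: Gus wins 17–14.
Dana vs Gus: Dana wins 27–4.
Chen beats each rival — Fay (31–0), Hira (27–4), Dana (18–13), Gus (27–4) — so Chen is the Condorcet winner.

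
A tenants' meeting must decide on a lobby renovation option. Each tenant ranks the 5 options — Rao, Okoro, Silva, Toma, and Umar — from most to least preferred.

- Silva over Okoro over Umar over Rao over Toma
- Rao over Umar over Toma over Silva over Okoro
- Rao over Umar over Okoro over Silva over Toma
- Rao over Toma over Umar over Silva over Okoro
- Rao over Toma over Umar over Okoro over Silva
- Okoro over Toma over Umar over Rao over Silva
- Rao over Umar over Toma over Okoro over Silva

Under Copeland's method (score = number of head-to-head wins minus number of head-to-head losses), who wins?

Rao

Pairwise results:
  Rao vs Okoro: Rao wins 5–2.
  Rao vs Silva: Rao wins 6–1.
  Rao vs Toma: Rao wins 6–1.
  Rao vs Umar: Rao wins 5–2.
  Okoro vs Silva: Okoro wins 4–3.
  Okoro vs Toma: Toma wins 4–3.
  Okoro vs Umar: Umar wins 5–2.
  Silva vs Toma: Toma wins 5–2.
  Silva vs Umar: Umar wins 6–1.
  Toma vs Umar: Umar wins 4–3.
Copeland scores (wins − losses):
  Rao: 4 − 0 = 4
  Okoro: 1 − 3 = -2
  Silva: 0 − 4 = -4
  Toma: 2 − 2 = 0
  Umar: 3 − 1 = 2
Rao has the best Copeland score.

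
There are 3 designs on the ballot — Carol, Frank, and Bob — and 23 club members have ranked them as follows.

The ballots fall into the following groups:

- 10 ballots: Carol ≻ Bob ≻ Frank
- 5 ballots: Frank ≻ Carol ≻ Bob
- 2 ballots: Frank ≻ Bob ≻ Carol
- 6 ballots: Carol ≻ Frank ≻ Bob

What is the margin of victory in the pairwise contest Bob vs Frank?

3

Ballots ranking Bob above Frank: 10.
Ballots ranking Frank above Bob: 5+2+6 = 13.
Frank wins 13–10, a margin of 3.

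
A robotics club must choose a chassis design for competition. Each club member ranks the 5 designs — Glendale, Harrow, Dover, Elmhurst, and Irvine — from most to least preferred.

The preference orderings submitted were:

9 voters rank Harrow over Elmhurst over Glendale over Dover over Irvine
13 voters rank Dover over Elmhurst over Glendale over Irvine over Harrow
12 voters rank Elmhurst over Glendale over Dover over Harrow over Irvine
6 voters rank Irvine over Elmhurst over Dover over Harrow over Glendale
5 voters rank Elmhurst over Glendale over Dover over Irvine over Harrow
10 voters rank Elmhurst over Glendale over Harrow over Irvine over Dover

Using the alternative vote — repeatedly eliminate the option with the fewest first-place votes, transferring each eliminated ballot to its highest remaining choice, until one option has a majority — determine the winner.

Round 1: Elmhurst 27, Dover 13, Harrow 9, Irvine 6, Glendale 0. Glendale has the fewest and is eliminated.
Round 2: Elmhurst 27, Dover 13, Harrow 9, Irvine 6. Irvine has the fewest and is eliminated.
Round 3: Elmhurst 33, Dover 13, Harrow 9. Elmhurst has a majority.

Elmhurst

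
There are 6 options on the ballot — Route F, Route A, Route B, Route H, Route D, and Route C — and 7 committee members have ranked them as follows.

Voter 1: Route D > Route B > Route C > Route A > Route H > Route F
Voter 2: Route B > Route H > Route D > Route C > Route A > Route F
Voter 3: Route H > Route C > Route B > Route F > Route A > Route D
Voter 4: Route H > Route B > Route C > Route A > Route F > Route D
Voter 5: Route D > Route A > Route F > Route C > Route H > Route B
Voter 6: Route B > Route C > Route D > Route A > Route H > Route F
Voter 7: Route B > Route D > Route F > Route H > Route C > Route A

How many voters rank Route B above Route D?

5

Ballots ranking Route B above Route D: 5.
Ballots ranking Route D above Route B: 2.
So 5 of 7 voters prefer Route B to Route D.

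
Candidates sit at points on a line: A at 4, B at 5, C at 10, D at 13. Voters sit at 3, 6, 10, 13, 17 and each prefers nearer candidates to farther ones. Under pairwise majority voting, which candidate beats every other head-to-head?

C

With single-peaked preferences on a line, the Condorcet winner is the candidate closest to the median voter.
The median voter (position 10) is closest to C at 10.
Check: C vs B — voters closer to C: 3 of 5.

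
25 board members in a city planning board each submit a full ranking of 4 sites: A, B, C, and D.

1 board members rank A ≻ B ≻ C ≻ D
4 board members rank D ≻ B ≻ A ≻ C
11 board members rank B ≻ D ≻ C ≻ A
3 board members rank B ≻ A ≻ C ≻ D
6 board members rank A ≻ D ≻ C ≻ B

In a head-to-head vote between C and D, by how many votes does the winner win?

Ballots ranking C above D: 1+3 = 4.
Ballots ranking D above C: 4+11+6 = 21.
D wins 21–4, a margin of 17.

17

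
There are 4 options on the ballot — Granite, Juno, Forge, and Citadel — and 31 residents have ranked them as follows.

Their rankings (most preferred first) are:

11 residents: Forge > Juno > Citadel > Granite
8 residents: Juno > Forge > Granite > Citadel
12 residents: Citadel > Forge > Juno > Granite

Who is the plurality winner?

First-place vote totals:
  Granite: 0
  Juno: 8
  Forge: 11
  Citadel: 12
Citadel has the most first-place votes.

Citadel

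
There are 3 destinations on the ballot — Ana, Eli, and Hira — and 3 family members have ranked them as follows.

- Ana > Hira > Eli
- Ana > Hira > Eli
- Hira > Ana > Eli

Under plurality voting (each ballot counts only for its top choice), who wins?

First-place vote totals:
  Ana: 2
  Eli: 0
  Hira: 1
Ana has the most first-place votes.

Ana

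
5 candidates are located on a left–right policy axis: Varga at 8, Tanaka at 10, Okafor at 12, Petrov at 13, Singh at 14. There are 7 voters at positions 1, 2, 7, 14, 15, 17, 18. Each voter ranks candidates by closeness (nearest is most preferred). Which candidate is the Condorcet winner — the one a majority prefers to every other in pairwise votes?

With single-peaked preferences on a line, the Condorcet winner is the candidate closest to the median voter.
The median voter (position 14) is closest to Singh at 14.
Check: Singh vs Tanaka — voters closer to Singh: 4 of 7.

Singh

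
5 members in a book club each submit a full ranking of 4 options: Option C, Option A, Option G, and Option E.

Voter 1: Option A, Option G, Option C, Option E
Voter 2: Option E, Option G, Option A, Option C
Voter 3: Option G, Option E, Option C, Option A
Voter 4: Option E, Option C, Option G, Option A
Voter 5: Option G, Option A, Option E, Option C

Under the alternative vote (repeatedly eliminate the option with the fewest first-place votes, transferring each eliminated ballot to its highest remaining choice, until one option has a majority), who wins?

Option G

Round 1: Option G 2, Option E 2, Option A 1, Option C 0. Option C has the fewest and is eliminated.
Round 2: Option G 2, Option E 2, Option A 1. Option A has the fewest and is eliminated.
Round 3: Option G 3, Option E 2. Option G has a majority.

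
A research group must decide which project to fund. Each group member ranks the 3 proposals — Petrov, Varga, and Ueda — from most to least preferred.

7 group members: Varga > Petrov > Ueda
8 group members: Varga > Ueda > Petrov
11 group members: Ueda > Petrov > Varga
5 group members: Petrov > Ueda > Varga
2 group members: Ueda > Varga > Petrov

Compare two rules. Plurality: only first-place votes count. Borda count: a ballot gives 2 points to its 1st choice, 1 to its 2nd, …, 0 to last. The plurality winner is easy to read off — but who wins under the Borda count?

Ueda

Plurality first-place counts: Petrov 5, Varga 15, Ueda 13 → Varga.
Borda totals: Petrov 28, Varga 32, Ueda 39 → Ueda.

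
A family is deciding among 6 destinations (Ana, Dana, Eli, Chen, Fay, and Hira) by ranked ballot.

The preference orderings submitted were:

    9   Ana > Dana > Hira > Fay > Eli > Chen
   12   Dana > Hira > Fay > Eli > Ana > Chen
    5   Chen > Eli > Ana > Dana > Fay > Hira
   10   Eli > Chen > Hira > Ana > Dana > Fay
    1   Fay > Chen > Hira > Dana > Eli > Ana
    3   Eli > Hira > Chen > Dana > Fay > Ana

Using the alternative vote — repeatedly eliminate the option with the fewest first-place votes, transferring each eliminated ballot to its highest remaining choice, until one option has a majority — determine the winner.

Round 1: Eli 13, Dana 12, Ana 9, Chen 5, Fay 1, Hira 0. Hira has the fewest and is eliminated.
Round 2: Eli 13, Dana 12, Ana 9, Chen 5, Fay 1. Fay has the fewest and is eliminated.
Round 3: Eli 13, Dana 12, Ana 9, Chen 6. Chen has the fewest and is eliminated.
Round 4: Eli 18, Dana 13, Ana 9. Ana has the fewest and is eliminated.
Round 5: Dana 22, Eli 18. Dana has a majority.

Dana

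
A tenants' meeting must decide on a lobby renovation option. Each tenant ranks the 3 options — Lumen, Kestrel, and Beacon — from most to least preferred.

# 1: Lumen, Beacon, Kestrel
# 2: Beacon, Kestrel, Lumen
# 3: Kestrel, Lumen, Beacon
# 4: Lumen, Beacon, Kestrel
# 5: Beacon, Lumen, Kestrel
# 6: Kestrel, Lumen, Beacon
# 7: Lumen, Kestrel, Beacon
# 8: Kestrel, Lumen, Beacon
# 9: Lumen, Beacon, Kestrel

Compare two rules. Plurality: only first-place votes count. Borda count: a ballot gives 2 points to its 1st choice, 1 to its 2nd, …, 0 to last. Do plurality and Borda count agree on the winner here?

Plurality first-place counts: Lumen 4, Kestrel 3, Beacon 2 → Lumen.
Borda totals: Lumen 12, Kestrel 8, Beacon 7 → Lumen.
The two rules agree on Lumen.

Yes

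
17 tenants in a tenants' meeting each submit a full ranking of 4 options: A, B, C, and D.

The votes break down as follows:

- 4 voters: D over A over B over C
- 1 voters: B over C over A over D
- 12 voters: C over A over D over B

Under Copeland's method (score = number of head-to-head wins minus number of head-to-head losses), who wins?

Pairwise results:
  A vs B: A wins 16–1.
  A vs C: C wins 13–4.
  A vs D: A wins 13–4.
  B vs C: C wins 12–5.
  B vs D: D wins 16–1.
  C vs D: C wins 13–4.
Copeland scores (wins − losses):
  A: 2 − 1 = 1
  B: 0 − 3 = -3
  C: 3 − 0 = 3
  D: 1 − 2 = -1
C has the best Copeland score.

C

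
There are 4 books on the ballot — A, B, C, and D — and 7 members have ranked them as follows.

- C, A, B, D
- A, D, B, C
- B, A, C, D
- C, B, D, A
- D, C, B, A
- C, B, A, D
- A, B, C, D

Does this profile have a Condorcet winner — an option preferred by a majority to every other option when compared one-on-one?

Yes

Head-to-head results (7 voters total):
A vs B: B wins 4–3.
A vs C: C wins 4–3.
A vs D: A wins 5–2.
B vs C: C wins 4–3.
B vs D: B wins 5–2.
C vs D: C wins 5–2.
C beats each rival — A (4–3), B (4–3), D (5–2) — so C is the Condorcet winner.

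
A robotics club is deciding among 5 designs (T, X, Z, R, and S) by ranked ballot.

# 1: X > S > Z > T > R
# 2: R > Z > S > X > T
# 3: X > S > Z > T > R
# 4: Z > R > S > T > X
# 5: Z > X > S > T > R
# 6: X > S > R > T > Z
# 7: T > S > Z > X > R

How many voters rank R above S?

Ballots ranking R above S: 2.
Ballots ranking S above R: 5.
So 2 of 7 voters prefer R to S.

2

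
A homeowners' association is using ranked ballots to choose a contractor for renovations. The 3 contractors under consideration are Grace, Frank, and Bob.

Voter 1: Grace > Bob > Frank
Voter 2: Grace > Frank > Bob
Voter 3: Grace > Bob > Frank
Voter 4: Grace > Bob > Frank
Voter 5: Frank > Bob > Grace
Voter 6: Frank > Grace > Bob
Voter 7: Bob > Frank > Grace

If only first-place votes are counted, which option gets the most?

Grace

First-place vote totals:
  Grace: 4
  Frank: 2
  Bob: 1
Grace has the most first-place votes.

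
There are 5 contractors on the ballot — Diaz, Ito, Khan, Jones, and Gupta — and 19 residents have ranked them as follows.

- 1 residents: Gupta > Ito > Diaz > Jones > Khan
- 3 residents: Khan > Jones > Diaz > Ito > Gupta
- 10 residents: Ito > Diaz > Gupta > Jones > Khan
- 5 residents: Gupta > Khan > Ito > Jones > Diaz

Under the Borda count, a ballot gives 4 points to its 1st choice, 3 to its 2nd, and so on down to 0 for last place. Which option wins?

Borda scores:
  Diaz: 2 + 3·2 + 10·3 + 5·0 = 38
  Ito: 3 + 3·1 + 10·4 + 5·2 = 56
  Khan: 0 + 3·4 + 10·0 + 5·3 = 27
  Jones: 1 + 3·3 + 10·1 + 5·1 = 25
  Gupta: 4 + 3·0 + 10·2 + 5·4 = 44
Ito has the highest total.

Ito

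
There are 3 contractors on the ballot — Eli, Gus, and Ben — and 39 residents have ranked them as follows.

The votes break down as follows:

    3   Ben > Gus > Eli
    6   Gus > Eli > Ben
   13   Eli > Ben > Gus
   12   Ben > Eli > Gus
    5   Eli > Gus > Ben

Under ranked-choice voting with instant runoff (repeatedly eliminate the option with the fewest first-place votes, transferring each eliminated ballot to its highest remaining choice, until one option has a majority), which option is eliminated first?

Round 1: Eli 18, Ben 15, Gus 6. Gus has the fewest and is eliminated.
Round 2: Eli 24, Ben 15. Eli has a majority.

Gus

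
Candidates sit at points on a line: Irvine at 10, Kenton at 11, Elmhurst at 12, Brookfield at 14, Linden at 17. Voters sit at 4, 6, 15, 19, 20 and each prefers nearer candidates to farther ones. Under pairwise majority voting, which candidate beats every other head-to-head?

Brookfield

With single-peaked preferences on a line, the Condorcet winner is the candidate closest to the median voter.
The median voter (position 15) is closest to Brookfield at 14.
Check: Brookfield vs Irvine — voters closer to Brookfield: 3 of 5.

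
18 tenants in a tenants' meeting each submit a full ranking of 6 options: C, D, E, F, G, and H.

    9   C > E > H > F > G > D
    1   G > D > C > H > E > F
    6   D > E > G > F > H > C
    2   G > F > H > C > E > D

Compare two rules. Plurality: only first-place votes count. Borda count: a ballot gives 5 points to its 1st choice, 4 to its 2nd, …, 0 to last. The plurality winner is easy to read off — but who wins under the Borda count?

Plurality first-place counts: C 9, D 6, E 0, F 0, G 3, H 0 → C.
Borda totals: C 52, D 34, E 63, F 38, G 42, H 41 → E.

E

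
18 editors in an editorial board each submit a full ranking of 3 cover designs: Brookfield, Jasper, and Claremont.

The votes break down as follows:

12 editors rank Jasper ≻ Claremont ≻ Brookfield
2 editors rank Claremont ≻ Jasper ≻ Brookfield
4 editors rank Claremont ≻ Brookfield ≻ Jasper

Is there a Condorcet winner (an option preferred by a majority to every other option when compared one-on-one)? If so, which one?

Head-to-head results (18 voters total):
Brookfield vs Jasper: Jasper wins 14–4.
Brookfield vs Claremont: Claremont wins 18–0.
Jasper vs Claremont: Jasper wins 12–6.
Jasper beats each rival — Brookfield (14–4), Claremont (12–6) — so Jasper is the Condorcet winner.

Jasper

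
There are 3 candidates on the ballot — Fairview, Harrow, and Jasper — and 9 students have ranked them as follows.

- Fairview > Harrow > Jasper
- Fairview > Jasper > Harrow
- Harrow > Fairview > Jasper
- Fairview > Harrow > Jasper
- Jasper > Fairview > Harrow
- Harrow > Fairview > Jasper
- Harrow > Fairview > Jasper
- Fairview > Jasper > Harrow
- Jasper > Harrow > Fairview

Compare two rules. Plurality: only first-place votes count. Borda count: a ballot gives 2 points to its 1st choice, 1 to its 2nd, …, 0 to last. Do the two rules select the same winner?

Yes

Plurality first-place counts: Fairview 4, Harrow 3, Jasper 2 → Fairview.
Borda totals: Fairview 12, Harrow 9, Jasper 6 → Fairview.
The two rules agree on Fairview.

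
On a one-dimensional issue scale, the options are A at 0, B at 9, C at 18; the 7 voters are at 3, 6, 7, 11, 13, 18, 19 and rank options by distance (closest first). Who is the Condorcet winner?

With single-peaked preferences on a line, the Condorcet winner is the candidate closest to the median voter.
The median voter (position 11) is closest to B at 9.
Check: B vs C — voters closer to B: 5 of 7.

B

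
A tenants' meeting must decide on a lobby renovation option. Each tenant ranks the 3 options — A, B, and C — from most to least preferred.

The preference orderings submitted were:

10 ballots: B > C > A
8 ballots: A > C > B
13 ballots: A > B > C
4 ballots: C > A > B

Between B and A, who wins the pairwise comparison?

A

Ballots ranking B above A: 10.
Ballots ranking A above B: 8+13+4 = 25.
A wins the head-to-head, 25–10.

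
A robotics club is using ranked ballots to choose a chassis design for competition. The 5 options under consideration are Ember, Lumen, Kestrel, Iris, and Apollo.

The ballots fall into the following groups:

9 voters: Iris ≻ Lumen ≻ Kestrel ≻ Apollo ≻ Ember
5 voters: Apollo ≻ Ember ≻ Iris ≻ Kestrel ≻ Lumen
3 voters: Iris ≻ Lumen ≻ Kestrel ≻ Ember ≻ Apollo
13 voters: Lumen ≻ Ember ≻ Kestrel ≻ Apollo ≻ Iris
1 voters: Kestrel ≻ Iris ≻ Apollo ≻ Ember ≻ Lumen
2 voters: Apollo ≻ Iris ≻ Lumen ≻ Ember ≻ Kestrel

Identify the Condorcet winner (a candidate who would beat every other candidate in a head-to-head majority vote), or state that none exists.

There is no Condorcet winner

Head-to-head results (33 voters total):
Ember vs Lumen: Lumen wins 27–6.
Ember vs Kestrel: Ember wins 20–13.
Ember vs Iris: Ember wins 18–15.
Ember vs Apollo: Apollo wins 17–16.
Lumen vs Kestrel: Lumen wins 27–6.
Lumen vs Iris: Iris wins 20–13.
Lumen vs Apollo: Lumen wins 25–8.
Kestrel vs Iris: Iris wins 19–14.
Kestrel vs Apollo: Kestrel wins 26–7.
Iris vs Apollo: Apollo wins 20–13.
No candidate beats all others: Ember beats Iris beats Lumen beats Ember, a majority cycle.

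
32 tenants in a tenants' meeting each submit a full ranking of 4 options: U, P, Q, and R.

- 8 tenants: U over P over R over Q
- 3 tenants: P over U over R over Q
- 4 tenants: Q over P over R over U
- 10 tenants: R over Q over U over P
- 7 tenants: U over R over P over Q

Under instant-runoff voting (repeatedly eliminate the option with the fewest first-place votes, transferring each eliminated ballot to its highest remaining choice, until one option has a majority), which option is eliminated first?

P

Round 1: U 15, R 10, Q 4, P 3. P has the fewest and is eliminated.
Round 2: U 18, R 10, Q 4. U has a majority.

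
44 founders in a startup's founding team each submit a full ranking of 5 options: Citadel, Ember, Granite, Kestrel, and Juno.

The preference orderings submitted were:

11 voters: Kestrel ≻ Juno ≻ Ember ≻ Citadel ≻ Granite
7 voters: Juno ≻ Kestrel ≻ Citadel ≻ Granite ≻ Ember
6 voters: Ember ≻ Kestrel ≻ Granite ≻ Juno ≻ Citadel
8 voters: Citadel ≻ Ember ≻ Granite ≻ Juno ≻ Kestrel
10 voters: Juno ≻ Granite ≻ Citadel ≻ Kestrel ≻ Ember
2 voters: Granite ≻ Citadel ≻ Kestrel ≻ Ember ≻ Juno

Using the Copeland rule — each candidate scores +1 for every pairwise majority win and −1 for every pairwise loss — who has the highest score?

Juno

Pairwise results:
  Citadel vs Ember: Citadel wins 27–17.
  Citadel vs Granite: Citadel wins 26–18.
  Citadel vs Kestrel: Kestrel wins 24–20.
  Citadel vs Juno: Juno wins 34–10.
  Ember vs Granite: Ember wins 25–19.
  Ember vs Kestrel: Kestrel wins 30–14.
  Ember vs Juno: Juno wins 28–16.
  Granite vs Kestrel: Kestrel wins 24–20.
  Granite vs Juno: Juno wins 28–16.
  Kestrel vs Juno: Juno wins 25–19.
Copeland scores (wins − losses):
  Citadel: 2 − 2 = 0
  Ember: 1 − 3 = -2
  Granite: 0 − 4 = -4
  Kestrel: 3 − 1 = 2
  Juno: 4 − 0 = 4
Juno has the best Copeland score.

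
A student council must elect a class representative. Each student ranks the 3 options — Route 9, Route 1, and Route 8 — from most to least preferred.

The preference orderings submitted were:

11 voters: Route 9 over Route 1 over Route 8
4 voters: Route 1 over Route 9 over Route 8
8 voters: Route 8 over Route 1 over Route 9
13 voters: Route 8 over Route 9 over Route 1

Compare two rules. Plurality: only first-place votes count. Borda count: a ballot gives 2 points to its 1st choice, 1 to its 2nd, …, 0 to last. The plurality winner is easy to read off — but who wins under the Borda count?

Route 8

Plurality first-place counts: Route 9 11, Route 1 4, Route 8 21 → Route 8.
Borda totals: Route 9 39, Route 1 27, Route 8 42 → Route 8.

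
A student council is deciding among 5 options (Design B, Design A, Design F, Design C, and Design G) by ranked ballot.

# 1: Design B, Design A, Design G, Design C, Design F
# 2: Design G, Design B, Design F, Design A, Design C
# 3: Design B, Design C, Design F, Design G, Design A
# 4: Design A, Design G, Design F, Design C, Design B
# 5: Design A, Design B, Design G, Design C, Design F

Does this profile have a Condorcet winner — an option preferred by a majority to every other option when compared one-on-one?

Head-to-head results (5 voters total):
Design B vs Design A: Design B wins 3–2.
Design B vs Design F: Design B wins 4–1.
Design B vs Design C: Design B wins 4–1.
Design B vs Design G: Design B wins 3–2.
Design A vs Design F: Design A wins 3–2.
Design A vs Design C: Design A wins 4–1.
Design A vs Design G: Design A wins 3–2.
Design F vs Design C: Design C wins 3–2.
Design F vs Design G: Design G wins 4–1.
Design C vs Design G: Design G wins 4–1.
Design B beats each rival — Design A (3–2), Design F (4–1), Design C (4–1), Design G (3–2) — so Design B is the Condorcet winner.

Yes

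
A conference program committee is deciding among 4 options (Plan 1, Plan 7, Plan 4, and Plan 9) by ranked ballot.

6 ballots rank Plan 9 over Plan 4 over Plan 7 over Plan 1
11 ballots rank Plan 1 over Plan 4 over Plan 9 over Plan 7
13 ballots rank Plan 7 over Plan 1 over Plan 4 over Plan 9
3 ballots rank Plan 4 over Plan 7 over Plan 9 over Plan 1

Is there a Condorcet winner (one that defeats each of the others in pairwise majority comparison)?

Head-to-head results (33 voters total):
Plan 1 vs Plan 7: Plan 7 wins 22–11.
Plan 1 vs Plan 4: Plan 1 wins 24–9.
Plan 1 vs Plan 9: Plan 1 wins 24–9.
Plan 7 vs Plan 4: Plan 4 wins 20–13.
Plan 7 vs Plan 9: Plan 9 wins 17–16.
Plan 4 vs Plan 9: Plan 4 wins 27–6.
No candidate beats all others: Plan 1 beats Plan 4 beats Plan 7 beats Plan 1, a majority cycle.

No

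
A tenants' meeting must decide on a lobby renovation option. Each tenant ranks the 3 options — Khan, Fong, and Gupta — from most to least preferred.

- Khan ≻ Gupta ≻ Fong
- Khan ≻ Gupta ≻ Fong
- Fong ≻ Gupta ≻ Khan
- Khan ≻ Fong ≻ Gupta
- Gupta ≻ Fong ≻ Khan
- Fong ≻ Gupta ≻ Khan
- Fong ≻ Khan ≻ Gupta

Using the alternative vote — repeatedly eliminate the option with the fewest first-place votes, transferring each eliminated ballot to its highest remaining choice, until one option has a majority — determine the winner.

Round 1: Khan 3, Fong 3, Gupta 1. Gupta has the fewest and is eliminated.
Round 2: Fong 4, Khan 3. Fong has a majority.

Fong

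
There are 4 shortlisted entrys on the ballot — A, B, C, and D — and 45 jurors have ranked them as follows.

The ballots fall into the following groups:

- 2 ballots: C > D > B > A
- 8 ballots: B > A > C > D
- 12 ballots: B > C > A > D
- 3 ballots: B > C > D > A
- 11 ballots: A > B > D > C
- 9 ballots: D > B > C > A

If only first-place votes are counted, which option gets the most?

First-place vote totals:
  A: 11
  B: 23
  C: 2
  D: 9
B has the most first-place votes.

B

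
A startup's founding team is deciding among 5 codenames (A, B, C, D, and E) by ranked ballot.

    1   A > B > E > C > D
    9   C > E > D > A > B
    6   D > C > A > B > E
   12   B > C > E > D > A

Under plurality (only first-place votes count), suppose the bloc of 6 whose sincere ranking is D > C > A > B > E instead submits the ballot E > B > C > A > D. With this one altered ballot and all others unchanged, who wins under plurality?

First-place totals with the altered ballot: A 1, B 12, C 9, D 0, E 6.
The winner is unchanged: still B.

B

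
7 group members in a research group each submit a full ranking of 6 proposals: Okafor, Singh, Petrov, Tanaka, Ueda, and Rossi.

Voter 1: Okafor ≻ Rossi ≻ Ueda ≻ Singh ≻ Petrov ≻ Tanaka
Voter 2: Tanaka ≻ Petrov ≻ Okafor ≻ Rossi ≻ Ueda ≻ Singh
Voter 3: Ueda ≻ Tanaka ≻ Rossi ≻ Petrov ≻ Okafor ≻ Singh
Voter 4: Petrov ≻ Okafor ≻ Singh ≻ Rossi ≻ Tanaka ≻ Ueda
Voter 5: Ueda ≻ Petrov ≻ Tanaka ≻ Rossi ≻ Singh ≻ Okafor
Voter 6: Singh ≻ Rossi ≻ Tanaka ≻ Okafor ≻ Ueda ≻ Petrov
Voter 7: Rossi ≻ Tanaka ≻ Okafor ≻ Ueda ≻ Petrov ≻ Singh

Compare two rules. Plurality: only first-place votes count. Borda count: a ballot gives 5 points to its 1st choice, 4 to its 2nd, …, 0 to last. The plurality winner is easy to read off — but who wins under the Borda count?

Plurality first-place counts: Okafor 1, Singh 1, Petrov 1, Tanaka 1, Ueda 2, Rossi 1 → Ueda.
Borda totals: Okafor 18, Singh 11, Petrov 17, Tanaka 20, Ueda 17, Rossi 22 → Rossi.

Rossi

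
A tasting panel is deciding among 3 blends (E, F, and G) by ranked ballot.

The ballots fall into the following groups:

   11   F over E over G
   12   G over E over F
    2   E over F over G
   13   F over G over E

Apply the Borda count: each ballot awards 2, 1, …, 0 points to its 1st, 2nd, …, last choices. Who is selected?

Borda scores:
  E: 11·1 + 12·1 + 2·2 + 13·0 = 27
  F: 11·2 + 12·0 + 2·1 + 13·2 = 50
  G: 11·0 + 12·2 + 2·0 + 13·1 = 37
F has the highest total.

F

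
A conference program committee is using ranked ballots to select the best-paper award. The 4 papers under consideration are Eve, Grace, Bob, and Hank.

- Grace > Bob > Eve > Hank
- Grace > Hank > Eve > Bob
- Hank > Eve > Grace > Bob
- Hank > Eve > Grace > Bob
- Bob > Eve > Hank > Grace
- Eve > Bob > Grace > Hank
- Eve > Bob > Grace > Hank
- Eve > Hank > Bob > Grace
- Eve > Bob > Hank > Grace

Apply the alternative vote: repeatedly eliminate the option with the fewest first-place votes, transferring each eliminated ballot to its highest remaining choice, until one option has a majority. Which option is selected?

Eve

Round 1: Eve 4, Grace 2, Hank 2, Bob 1. Bob has the fewest and is eliminated.
Round 2: Eve 5, Grace 2, Hank 2. Eve has a majority.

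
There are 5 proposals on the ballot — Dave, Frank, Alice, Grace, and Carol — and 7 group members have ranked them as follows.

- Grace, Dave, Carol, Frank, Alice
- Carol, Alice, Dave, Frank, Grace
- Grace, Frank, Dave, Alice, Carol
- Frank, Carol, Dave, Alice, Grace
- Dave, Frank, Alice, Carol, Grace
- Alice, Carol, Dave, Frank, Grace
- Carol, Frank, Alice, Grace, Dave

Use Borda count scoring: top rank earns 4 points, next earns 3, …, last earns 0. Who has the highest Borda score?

Borda scores:
  Dave: 3 + 2 + 2 + 2 + 4 + 2 + 0 = 15
  Frank: 1 + 1 + 3 + 4 + 3 + 1 + 3 = 16
  Alice: 0 + 3 + 1 + 1 + 2 + 4 + 2 = 13
  Grace: 4 + 0 + 4 + 0 + 0 + 0 + 1 = 9
  Carol: 2 + 4 + 0 + 3 + 1 + 3 + 4 = 17
Carol has the highest total.

Carol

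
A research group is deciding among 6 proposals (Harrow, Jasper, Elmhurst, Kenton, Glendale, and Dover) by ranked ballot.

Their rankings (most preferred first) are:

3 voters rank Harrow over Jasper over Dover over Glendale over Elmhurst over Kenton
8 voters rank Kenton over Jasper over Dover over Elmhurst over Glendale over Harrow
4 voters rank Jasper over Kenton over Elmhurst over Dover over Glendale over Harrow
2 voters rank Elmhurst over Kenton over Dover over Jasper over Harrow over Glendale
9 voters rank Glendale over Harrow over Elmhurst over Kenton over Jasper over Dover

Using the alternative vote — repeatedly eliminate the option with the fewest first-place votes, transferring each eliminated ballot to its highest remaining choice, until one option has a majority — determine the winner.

Kenton

Round 1: Glendale 9, Kenton 8, Jasper 4, Harrow 3, Elmhurst 2, Dover 0. Dover has the fewest and is eliminated.
Round 2: Glendale 9, Kenton 8, Jasper 4, Harrow 3, Elmhurst 2. Elmhurst has the fewest and is eliminated.
Round 3: Kenton 10, Glendale 9, Jasper 4, Harrow 3. Harrow has the fewest and is eliminated.
Round 4: Kenton 10, Glendale 9, Jasper 7. Jasper has the fewest and is eliminated.
Round 5: Kenton 14, Glendale 12. Kenton has a majority.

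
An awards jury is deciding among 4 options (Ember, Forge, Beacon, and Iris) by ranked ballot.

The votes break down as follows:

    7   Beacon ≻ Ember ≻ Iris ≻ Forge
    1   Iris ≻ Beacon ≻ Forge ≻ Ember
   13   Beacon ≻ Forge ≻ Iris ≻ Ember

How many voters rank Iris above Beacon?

1

Ballots ranking Iris above Beacon: 1.
Ballots ranking Beacon above Iris: 7+13 = 20.
So 1 of 21 voters prefer Iris to Beacon.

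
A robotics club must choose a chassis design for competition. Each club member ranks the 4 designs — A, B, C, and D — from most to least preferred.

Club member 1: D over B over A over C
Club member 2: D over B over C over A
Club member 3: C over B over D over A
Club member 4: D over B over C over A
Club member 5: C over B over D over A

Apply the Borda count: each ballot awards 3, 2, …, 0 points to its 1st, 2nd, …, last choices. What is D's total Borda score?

11

Borda scores:
  A: 1 + 0 + 0 + 0 + 0 = 1
  B: 2 + 2 + 2 + 2 + 2 = 10
  C: 0 + 1 + 3 + 1 + 3 = 8
  D: 3 + 3 + 1 + 3 + 1 = 11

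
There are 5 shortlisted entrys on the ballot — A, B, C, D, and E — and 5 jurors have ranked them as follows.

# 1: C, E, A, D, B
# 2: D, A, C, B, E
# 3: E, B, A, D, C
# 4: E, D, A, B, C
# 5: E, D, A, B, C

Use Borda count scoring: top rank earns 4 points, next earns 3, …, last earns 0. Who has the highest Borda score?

E

Borda scores:
  A: 2 + 3 + 2 + 2 + 2 = 11
  B: 0 + 1 + 3 + 1 + 1 = 6
  C: 4 + 2 + 0 + 0 + 0 = 6
  D: 1 + 4 + 1 + 3 + 3 = 12
  E: 3 + 0 + 4 + 4 + 4 = 15
E has the highest total.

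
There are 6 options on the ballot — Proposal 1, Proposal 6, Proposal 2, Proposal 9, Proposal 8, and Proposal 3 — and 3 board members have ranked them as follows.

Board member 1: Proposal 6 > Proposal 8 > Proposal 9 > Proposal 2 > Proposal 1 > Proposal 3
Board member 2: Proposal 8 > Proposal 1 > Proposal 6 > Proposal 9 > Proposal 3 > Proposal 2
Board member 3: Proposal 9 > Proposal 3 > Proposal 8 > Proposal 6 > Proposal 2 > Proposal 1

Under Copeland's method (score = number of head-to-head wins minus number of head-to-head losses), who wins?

Proposal 8

Pairwise results:
  Proposal 1 vs Proposal 6: Proposal 6 wins 2–1.
  Proposal 1 vs Proposal 2: Proposal 2 wins 2–1.
  Proposal 1 vs Proposal 9: Proposal 9 wins 2–1.
  Proposal 1 vs Proposal 8: Proposal 8 wins 3–0.
  Proposal 1 vs Proposal 3: Proposal 1 wins 2–1.
  Proposal 6 vs Proposal 2: Proposal 6 wins 3–0.
  Proposal 6 vs Proposal 9: Proposal 6 wins 2–1.
  Proposal 6 vs Proposal 8: Proposal 8 wins 2–1.
  Proposal 6 vs Proposal 3: Proposal 6 wins 2–1.
  Proposal 2 vs Proposal 9: Proposal 9 wins 3–0.
  Proposal 2 vs Proposal 8: Proposal 8 wins 3–0.
  Proposal 2 vs Proposal 3: Proposal 3 wins 2–1.
  Proposal 9 vs Proposal 8: Proposal 8 wins 2–1.
  Proposal 9 vs Proposal 3: Proposal 9 wins 3–0.
  Proposal 8 vs Proposal 3: Proposal 8 wins 2–1.
Copeland scores (wins − losses):
  Proposal 1: 1 − 4 = -3
  Proposal 6: 4 − 1 = 3
  Proposal 2: 1 − 4 = -3
  Proposal 9: 3 − 2 = 1
  Proposal 8: 5 − 0 = 5
  Proposal 3: 1 − 4 = -3
Proposal 8 has the best Copeland score.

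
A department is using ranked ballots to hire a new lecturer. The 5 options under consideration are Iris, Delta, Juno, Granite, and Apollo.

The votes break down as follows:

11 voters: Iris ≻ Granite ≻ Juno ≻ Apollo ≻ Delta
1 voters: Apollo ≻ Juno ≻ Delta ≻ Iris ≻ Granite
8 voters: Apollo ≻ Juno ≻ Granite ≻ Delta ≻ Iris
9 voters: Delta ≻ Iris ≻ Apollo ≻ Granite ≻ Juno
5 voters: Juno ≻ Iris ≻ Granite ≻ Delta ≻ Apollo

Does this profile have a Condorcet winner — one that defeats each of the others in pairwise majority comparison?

No

Head-to-head results (34 voters total):
Iris vs Delta: Delta wins 18–16.
Iris vs Juno: Iris wins 20–14.
Iris vs Granite: Iris wins 26–8.
Iris vs Apollo: Iris wins 25–9.
Delta vs Juno: Juno wins 25–9.
Delta vs Granite: Granite wins 24–10.
Delta vs Apollo: Apollo wins 20–14.
Juno vs Granite: Granite wins 20–14.
Juno vs Apollo: Apollo wins 18–16.
Granite vs Apollo: Apollo wins 18–16.
No candidate beats all others: Iris beats Juno beats Delta beats Iris, a majority cycle.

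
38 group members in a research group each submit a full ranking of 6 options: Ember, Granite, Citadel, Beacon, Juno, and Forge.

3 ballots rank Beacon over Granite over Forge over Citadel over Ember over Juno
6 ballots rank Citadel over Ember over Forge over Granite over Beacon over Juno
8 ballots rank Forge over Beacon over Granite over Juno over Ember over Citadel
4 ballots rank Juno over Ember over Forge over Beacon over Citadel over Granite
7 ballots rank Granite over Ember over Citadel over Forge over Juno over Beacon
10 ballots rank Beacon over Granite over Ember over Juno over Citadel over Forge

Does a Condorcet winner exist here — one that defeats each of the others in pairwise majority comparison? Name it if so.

Head-to-head results (38 voters total):
Ember vs Granite: Granite wins 28–10.
Ember vs Citadel: Ember wins 29–9.
Ember vs Beacon: Beacon wins 21–17.
Ember vs Juno: Ember wins 26–12.
Ember vs Forge: Ember wins 27–11.
Granite vs Citadel: Granite wins 28–10.
Granite vs Beacon: Beacon wins 25–13.
Granite vs Juno: Granite wins 34–4.
Granite vs Forge: Granite wins 20–18.
Citadel vs Beacon: Beacon wins 25–13.
Citadel vs Juno: Juno wins 22–16.
Citadel vs Forge: Citadel wins 23–15.
Beacon vs Juno: Beacon wins 27–11.
Beacon vs Forge: Forge wins 25–13.
Juno vs Forge: Forge wins 24–14.
No candidate beats all others: Ember beats Forge beats Beacon beats Ember, a majority cycle.

None — there is no Condorcet winner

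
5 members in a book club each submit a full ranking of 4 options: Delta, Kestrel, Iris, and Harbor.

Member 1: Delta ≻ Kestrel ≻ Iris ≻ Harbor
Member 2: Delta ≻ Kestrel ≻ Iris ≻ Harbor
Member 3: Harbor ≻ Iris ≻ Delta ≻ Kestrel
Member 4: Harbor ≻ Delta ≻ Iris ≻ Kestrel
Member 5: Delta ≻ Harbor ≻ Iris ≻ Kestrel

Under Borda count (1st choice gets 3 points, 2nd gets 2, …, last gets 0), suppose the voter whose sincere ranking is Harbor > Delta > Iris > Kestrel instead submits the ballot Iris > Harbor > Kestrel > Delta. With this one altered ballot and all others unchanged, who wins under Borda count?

Delta

Borda totals with the altered ballot: Delta 10, Kestrel 5, Iris 8, Harbor 7.
The winner is unchanged: still Delta.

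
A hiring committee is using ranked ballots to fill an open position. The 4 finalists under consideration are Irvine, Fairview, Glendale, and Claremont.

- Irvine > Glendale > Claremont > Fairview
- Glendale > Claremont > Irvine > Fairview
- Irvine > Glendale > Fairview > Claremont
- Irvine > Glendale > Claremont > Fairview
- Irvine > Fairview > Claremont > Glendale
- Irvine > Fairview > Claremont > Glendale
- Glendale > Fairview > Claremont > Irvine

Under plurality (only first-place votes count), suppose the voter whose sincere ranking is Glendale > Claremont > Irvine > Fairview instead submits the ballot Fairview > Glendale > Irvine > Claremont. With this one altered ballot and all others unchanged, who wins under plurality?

First-place totals with the altered ballot: Irvine 5, Fairview 1, Glendale 1, Claremont 0.
The winner is unchanged: still Irvine.

Irvine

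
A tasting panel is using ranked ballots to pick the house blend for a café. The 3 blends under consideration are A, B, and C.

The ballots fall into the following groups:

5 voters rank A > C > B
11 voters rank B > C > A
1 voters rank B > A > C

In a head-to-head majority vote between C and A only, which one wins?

Ballots ranking C above A: 11.
Ballots ranking A above C: 5+1 = 6.
C wins the head-to-head, 11–6.

C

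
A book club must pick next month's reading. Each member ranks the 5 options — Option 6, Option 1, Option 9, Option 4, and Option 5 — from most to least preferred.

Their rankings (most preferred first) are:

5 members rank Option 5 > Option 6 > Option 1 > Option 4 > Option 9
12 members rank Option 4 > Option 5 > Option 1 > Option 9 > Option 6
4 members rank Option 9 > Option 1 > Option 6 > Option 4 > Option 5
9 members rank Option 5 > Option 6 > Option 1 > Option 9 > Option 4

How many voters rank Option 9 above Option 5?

4

Ballots ranking Option 9 above Option 5: 4.
Ballots ranking Option 5 above Option 9: 5+12+9 = 26.
So 4 of 30 voters prefer Option 9 to Option 5.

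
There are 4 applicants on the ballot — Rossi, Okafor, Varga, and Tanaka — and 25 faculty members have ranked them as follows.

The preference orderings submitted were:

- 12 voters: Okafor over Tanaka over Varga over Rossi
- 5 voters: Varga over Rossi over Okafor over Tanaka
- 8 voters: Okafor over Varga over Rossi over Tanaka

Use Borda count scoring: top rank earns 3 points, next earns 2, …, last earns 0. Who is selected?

Okafor

Borda scores:
  Rossi: 12·0 + 5·2 + 8·1 = 18
  Okafor: 12·3 + 5·1 + 8·3 = 65
  Varga: 12·1 + 5·3 + 8·2 = 43
  Tanaka: 12·2 + 5·0 + 8·0 = 24
Okafor has the highest total.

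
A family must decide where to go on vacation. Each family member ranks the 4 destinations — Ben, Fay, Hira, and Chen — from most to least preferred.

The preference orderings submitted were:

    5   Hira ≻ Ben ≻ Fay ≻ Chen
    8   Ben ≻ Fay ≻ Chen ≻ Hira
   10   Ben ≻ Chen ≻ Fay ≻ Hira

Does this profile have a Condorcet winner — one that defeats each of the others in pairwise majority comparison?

Yes

Head-to-head results (23 voters total):
Ben vs Fay: Ben wins 23–0.
Ben vs Hira: Ben wins 18–5.
Ben vs Chen: Ben wins 23–0.
Fay vs Hira: Fay wins 18–5.
Fay vs Chen: Fay wins 13–10.
Hira vs Chen: Chen wins 18–5.
Ben beats each rival — Fay (23–0), Hira (18–5), Chen (23–0) — so Ben is the Condorcet winner.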